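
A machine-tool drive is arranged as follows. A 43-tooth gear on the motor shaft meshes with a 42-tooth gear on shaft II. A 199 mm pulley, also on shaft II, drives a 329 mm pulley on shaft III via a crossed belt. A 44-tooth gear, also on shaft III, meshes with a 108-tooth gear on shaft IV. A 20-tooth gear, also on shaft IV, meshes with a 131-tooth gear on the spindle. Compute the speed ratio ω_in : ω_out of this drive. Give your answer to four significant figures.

Each stage contributes driven/driver: gear mesh 42/43 = 0.97674, belt 329/199 = 1.6533, gear mesh 108/44 = 2.4545, gear mesh 131/20 = 6.55.
Overall: 0.97674 × 1.6533 × 2.4545 × 6.55 = 25.962.

25.96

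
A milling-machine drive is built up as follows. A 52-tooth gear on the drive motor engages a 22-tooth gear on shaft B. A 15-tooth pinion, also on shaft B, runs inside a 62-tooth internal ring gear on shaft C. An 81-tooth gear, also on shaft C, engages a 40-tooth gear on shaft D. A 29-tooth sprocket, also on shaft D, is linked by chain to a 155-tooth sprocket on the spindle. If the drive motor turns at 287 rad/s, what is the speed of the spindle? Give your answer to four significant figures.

62.18 rad/s

the drive motor → shaft B (gear mesh, 22/52): 287 ÷ 0.42308 = 678.36 rad/s
shaft B → shaft C (internal gear, 62/15): 678.36 ÷ 4.1333 = 164.12 rad/s
shaft C → shaft D (gear mesh, 40/81): 164.12 ÷ 0.49383 = 332.34 rad/s
shaft D → the spindle (chain, 155/29): 332.34 ÷ 5.3448 = 62.18 rad/s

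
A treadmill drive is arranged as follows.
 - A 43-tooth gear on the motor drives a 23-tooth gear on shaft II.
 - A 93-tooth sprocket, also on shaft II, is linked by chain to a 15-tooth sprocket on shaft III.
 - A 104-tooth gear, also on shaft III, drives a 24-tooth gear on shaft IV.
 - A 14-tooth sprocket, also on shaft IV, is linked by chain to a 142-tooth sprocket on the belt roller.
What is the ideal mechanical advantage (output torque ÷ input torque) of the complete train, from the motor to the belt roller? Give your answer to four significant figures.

0.2019

Each stage contributes driven/driver: gear mesh 23/43 = 0.53488, chain 15/93 = 0.16129, gear mesh 24/104 = 0.23077, chain 142/14 = 10.143.
Overall: 0.53488 × 0.16129 × 0.23077 × 10.143 = 0.20193.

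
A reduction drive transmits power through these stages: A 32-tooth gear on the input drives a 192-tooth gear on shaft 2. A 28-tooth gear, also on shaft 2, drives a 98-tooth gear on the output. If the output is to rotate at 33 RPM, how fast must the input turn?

Overall ratio R = 6 × 3.5 = 21.
Required input speed = output speed × R = 33 × 21 = 693 RPM.

693 RPM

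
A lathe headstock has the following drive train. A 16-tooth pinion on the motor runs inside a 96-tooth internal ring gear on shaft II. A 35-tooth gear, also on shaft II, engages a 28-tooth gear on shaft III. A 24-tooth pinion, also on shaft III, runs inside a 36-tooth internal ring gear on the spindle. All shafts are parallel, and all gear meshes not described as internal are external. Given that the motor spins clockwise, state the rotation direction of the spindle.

counterclockwise

the motor → shaft II: internal mesh, same direction → CW.
shaft II → shaft III: external mesh, 1 reversal → CCW.
shaft III → the spindle: internal mesh, same direction → CCW.
1 reversal in total — an odd number — so the spindle turns opposite to the motor.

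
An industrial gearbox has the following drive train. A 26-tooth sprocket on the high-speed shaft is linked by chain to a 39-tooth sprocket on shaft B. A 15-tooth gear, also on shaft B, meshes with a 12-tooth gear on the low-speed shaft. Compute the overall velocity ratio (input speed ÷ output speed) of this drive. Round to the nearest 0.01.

Each stage contributes driven/driver: chain 39/26 = 1.5, gear mesh 12/15 = 0.8.
Overall: 1.5 × 0.8 = 1.2.

1.20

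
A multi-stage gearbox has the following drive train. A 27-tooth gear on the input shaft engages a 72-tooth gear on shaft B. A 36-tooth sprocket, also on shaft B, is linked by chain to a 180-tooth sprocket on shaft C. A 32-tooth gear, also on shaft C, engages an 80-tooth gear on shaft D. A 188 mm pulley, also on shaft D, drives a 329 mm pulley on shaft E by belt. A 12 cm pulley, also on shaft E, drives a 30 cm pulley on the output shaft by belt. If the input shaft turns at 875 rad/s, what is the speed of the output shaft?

6 rad/s

gear mesh 72/27 = 2.6667 → 875/2.6667 = 328.12 rad/s
chain 180/36 = 5 → 328.12/5 = 65.625 rad/s
gear mesh 80/32 = 2.5 → 65.625/2.5 = 26.25 rad/s
belt 329/188 = 1.75 → 26.25/1.75 = 15 rad/s
belt 30/12 = 2.5 → 15/2.5 = 6 rad/s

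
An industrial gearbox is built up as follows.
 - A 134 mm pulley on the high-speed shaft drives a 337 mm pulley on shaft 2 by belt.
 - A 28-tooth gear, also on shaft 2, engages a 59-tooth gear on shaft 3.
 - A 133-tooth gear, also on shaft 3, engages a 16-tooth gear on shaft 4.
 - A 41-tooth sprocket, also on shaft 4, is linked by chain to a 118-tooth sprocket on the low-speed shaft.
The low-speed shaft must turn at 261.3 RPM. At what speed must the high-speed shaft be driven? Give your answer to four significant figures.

Overall ratio R = 2.5149 × 2.1071 × 0.1203 × 2.878 = 1.8348.
Required input speed = output speed × R = 261.3 × 1.8348 = 479.43 RPM.

479.4 RPM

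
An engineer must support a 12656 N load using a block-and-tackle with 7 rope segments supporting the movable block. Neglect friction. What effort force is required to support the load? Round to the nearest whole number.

Block-and-tackle MA = number of supporting rope parts = 7.
Effort = load / MA = 12656 / 7 = 1808 N.

1808 N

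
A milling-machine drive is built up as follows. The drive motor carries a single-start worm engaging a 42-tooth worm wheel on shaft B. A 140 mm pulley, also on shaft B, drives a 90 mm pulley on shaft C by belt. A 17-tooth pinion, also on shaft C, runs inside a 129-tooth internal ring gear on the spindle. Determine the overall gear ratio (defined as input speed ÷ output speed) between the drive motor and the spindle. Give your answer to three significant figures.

Each stage contributes driven/driver: worm 42/1 = 42, belt 90/140 = 0.64286, internal gear 129/17 = 7.5882.
Overall: 42 × 0.64286 × 7.5882 = 204.88.

205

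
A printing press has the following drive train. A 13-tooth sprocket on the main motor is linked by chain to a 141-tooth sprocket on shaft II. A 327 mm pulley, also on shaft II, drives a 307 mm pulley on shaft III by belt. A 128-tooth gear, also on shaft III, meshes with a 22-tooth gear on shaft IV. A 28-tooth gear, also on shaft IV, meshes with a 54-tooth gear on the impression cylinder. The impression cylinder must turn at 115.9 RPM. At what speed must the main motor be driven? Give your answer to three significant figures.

Overall ratio R = 10.846 × 0.93884 × 0.17188 × 1.9286 = 3.3753.
Required input speed = output speed × R = 115.9 × 3.3753 = 391.2 RPM.

391 RPM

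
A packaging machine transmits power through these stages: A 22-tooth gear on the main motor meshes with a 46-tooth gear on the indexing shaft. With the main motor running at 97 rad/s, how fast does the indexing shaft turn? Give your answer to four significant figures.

46.39 rad/s

the main motor → the indexing shaft (gear mesh, 46/22): 97 ÷ 2.0909 = 46.391 rad/s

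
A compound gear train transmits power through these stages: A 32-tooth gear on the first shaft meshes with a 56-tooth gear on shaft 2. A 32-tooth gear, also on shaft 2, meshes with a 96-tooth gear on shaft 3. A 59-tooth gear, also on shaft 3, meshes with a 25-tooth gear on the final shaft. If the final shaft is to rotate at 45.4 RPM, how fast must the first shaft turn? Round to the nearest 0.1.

101.0 RPM

Overall ratio R = 1.75 × 3 × 0.42373 = 2.2246.
Required input speed = output speed × R = 45.4 × 2.2246 = 101 RPM.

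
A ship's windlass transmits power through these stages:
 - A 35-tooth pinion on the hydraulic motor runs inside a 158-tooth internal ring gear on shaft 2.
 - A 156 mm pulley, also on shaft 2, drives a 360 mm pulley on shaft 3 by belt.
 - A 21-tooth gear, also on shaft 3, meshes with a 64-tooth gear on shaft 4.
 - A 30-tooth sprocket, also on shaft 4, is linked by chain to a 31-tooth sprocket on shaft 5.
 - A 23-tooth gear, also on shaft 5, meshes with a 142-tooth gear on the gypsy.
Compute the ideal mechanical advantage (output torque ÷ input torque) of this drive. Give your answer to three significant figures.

203

Each stage contributes driven/driver: internal gear 158/35 = 4.5143, belt 360/156 = 2.3077, gear mesh 64/21 = 3.0476, chain 31/30 = 1.0333, gear mesh 142/23 = 6.1739.
Overall: 4.5143 × 2.3077 × 3.0476 × 1.0333 × 6.1739 = 202.55.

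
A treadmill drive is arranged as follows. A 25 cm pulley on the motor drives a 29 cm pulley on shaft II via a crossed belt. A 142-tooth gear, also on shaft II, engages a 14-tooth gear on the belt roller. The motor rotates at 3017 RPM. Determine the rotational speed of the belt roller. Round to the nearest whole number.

belt 29/25 = 1.16 → 3017/1.16 = 2600.9 RPM
gear mesh 14/142 = 0.098592 → 2600.9/0.098592 = 26380 RPM

26380 RPM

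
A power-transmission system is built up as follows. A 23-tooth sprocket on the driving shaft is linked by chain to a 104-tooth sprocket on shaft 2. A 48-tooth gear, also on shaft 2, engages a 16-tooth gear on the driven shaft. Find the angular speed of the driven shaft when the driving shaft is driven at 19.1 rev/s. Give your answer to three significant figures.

12.7 rev/s

the driving shaft → shaft 2 (chain, 104/23): 19.1 ÷ 4.5217 = 4.224 rev/s
shaft 2 → the driven shaft (gear mesh, 16/48): 4.224 ÷ 0.33333 = 12.672 rev/s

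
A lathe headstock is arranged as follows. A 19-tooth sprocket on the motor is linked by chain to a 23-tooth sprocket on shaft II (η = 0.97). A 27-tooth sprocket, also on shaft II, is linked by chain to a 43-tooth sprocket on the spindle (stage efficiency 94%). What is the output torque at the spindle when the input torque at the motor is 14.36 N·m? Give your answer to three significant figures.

25.2 N·m

Chain: ratio = 23/19 = 1.2105; torque at shaft II = 14.36 × 1.2105 × 0.97 = 16.862 N·m.
Chain: ratio = 43/27 = 1.5926; torque at the spindle = 16.862 × 1.5926 × 0.94 = 25.243 N·m.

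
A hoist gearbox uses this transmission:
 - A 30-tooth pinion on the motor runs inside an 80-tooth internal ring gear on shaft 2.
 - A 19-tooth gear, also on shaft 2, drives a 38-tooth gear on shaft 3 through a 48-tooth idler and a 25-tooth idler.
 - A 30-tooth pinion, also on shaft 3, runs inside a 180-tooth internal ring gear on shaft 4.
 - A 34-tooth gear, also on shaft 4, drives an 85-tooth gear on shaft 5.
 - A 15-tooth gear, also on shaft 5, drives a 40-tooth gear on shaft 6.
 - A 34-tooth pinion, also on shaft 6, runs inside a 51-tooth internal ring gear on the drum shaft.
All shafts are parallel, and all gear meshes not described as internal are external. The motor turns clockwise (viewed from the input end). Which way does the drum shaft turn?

counterclockwise

the motor → shaft 2: internal mesh, same direction → CW.
shaft 2 → shaft 3: driver → idler → idler → driven is 3 external meshes, 3 reversals → CCW.
shaft 3 → shaft 4: internal mesh, same direction → CCW.
shaft 4 → shaft 5: external mesh, 1 reversal → CW.
shaft 5 → shaft 6: external mesh, 1 reversal → CCW.
shaft 6 → the drum shaft: internal mesh, same direction → CCW.
5 reversals in total — an odd number — so the drum shaft turns opposite to the motor.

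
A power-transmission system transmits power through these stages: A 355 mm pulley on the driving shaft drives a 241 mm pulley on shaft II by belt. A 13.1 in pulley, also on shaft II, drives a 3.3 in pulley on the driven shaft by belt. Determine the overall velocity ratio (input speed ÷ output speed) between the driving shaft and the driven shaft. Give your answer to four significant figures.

Each stage contributes driven/driver: belt 241/355 = 0.67887, belt 3.3/13.1 = 0.25191.
Overall: 0.67887 × 0.25191 = 0.17101.

0.1710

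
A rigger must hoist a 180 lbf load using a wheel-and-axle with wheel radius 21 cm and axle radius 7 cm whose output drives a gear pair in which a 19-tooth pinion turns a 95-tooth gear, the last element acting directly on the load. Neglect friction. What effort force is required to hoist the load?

Wheel-and-axle MA = R/r = 21/7 = 3.
Gear pair MA = 95/19 = 5.
Combined ideal MA = 3 × 5 = 15.
Effort = load / MA = 180 / 15 = 12 lbf.

12 lbf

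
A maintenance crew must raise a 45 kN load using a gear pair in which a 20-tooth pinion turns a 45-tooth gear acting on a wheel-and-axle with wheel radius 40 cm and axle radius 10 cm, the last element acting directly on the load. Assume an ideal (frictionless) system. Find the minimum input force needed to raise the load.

5 kN

Gear pair MA = 45/20 = 2.25.
Wheel-and-axle MA = R/r = 40/10 = 4.
Combined ideal MA = 2.25 × 4 = 9.
Effort = load / MA = 45 / 9 = 5 kN.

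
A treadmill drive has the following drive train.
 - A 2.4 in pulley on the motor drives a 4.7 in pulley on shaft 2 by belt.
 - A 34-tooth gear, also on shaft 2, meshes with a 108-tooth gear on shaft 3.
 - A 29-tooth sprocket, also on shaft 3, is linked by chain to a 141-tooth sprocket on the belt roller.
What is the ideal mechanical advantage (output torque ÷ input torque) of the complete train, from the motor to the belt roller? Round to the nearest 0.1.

30.2

Each stage contributes driven/driver: belt 4.7/2.4 = 1.9583, gear mesh 108/34 = 3.1765, chain 141/29 = 4.8621.
Overall: 1.9583 × 3.1765 × 4.8621 = 30.245.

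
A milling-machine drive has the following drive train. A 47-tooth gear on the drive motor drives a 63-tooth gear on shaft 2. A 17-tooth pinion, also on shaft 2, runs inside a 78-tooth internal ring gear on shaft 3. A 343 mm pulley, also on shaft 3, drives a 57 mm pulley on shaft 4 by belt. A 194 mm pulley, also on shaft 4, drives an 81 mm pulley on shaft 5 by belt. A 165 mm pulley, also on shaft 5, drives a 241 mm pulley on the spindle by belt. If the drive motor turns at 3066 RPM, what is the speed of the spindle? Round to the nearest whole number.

4919 RPM

the drive motor → shaft 2 (gear mesh, 63/47): 3066 ÷ 1.3404 = 2287.3 RPM
shaft 2 → shaft 3 (internal gear, 78/17): 2287.3 ÷ 4.5882 = 498.52 RPM
shaft 3 → shaft 4 (belt, 57/343): 498.52 ÷ 0.16618 = 2999.9 RPM
shaft 4 → shaft 5 (belt, 81/194): 2999.9 ÷ 0.41753 = 7184.9 RPM
shaft 5 → the spindle (belt, 241/165): 7184.9 ÷ 1.4606 = 4919.1 RPM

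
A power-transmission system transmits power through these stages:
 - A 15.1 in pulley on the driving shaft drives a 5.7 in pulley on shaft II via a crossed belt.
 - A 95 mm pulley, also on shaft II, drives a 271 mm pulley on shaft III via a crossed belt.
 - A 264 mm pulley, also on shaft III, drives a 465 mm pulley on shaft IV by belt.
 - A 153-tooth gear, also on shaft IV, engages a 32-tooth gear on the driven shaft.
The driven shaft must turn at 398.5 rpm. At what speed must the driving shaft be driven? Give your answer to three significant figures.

158 rpm

Overall ratio R = 0.37748 × 2.8526 × 1.7614 × 0.20915 = 0.39669.
Required input speed = output speed × R = 398.5 × 0.39669 = 158.08 rpm.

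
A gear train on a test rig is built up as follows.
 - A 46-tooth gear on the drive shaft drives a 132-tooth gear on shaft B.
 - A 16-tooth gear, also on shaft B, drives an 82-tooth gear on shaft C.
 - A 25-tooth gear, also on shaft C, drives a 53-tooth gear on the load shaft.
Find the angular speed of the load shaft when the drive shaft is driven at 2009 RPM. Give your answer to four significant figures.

gear mesh 132/46 = 2.8696 → 2009/2.8696 = 700.11 RPM
gear mesh 82/16 = 5.125 → 700.11/5.125 = 136.61 RPM
gear mesh 53/25 = 2.12 → 136.61/2.12 = 64.437 RPM

64.44 RPM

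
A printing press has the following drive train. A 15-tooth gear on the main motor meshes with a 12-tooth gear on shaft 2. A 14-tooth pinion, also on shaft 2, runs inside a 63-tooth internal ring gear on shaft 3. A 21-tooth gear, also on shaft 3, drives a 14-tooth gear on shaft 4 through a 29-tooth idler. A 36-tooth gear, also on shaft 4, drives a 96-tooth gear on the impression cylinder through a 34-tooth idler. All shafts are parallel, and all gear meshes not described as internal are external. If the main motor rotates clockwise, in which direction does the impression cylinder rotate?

the main motor → shaft 2: external mesh, 1 reversal → CCW.
shaft 2 → shaft 3: internal mesh, same direction → CCW.
shaft 3 → shaft 4: driver → idler → driven is 2 external meshes, 2 reversals → CCW.
shaft 4 → the impression cylinder: driver → idler → driven is 2 external meshes, 2 reversals → CCW.
5 reversals in total — an odd number — so the impression cylinder turns opposite to the main motor.

counterclockwise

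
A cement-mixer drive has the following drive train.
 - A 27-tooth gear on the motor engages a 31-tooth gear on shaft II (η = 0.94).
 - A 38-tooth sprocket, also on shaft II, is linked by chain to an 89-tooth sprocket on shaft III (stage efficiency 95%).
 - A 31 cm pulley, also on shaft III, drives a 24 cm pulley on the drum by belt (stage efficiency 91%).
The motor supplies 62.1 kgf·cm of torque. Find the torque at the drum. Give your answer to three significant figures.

gear mesh 31/27 = 1.1481 → τ = 62.1·1.1481·0.94 = 67.022 kgf·cm
chain 89/38 = 2.3421 → τ = 67.022·2.3421·0.95 = 149.12 kgf·cm
belt 24/31 = 0.77419 → τ = 149.12·0.77419·0.91 = 105.06 kgf·cm

105 kgf·cm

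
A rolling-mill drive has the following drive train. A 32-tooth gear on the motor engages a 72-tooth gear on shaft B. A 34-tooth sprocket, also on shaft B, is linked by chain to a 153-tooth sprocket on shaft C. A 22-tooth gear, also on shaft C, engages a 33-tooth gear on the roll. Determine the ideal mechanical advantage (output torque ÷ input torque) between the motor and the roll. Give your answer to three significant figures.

15.2

Each stage contributes driven/driver: gear mesh 72/32 = 2.25, chain 153/34 = 4.5, gear mesh 33/22 = 1.5.
Overall: 2.25 × 4.5 × 1.5 = 15.188.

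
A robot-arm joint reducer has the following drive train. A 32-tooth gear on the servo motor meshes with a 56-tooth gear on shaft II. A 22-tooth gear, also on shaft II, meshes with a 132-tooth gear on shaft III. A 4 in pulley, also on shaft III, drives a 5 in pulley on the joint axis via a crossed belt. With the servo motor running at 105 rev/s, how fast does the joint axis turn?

8 rev/s

gear mesh 56/32 = 1.75 → 105/1.75 = 60 rev/s
gear mesh 132/22 = 6 → 60/6 = 10 rev/s
belt 5/4 = 1.25 → 10/1.25 = 8 rev/s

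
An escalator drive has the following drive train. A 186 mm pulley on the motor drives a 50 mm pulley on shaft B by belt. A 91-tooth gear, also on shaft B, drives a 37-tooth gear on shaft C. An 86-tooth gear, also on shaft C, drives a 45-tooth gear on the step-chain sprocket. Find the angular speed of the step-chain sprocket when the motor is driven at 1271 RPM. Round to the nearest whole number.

Belt: ratio = 50/186 = 0.26882, so shaft B turns at 1271 / 0.26882 = 4728.1 RPM.
Gear mesh: ratio = 37/91 = 0.40659, so shaft C turns at 4728.1 / 0.40659 = 11629 RPM.
Gear mesh: ratio = 45/86 = 0.52326, so the step-chain sprocket turns at 11629 / 0.52326 = 22224 RPM.

22224 RPM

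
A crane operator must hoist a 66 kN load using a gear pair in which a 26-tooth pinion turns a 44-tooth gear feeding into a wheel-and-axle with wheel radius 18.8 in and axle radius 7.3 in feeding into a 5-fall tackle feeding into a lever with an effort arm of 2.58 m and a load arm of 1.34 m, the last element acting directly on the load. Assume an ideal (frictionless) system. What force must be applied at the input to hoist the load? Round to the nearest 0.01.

1.57 kN

Gear pair MA = 44/26 = 1.6923.
Wheel-and-axle MA = R/r = 18.8/7.3 = 2.5753.
Block-and-tackle MA = number of supporting rope parts = 5.
Lever MA = effort arm / load arm = 2.58/1.34 = 1.9254.
Combined ideal MA = 1.6923 × 2.5753 × 5 × 1.9254 = 41.956.
Effort = load / MA = 66 / 41.956 = 1.5731 kN.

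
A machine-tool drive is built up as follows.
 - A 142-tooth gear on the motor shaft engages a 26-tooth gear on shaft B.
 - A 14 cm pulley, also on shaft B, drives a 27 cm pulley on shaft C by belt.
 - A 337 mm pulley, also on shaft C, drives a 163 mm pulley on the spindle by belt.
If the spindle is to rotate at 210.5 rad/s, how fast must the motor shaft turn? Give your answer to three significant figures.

Overall ratio R = 0.1831 × 1.9286 × 0.48368 = 0.1708.
Required input speed = output speed × R = 210.5 × 0.1708 = 35.953 rad/s.

36.0 rad/s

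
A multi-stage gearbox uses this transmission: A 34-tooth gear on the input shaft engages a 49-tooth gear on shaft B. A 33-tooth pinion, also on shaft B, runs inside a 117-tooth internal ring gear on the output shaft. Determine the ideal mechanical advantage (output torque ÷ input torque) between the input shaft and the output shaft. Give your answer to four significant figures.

Each stage contributes driven/driver: gear mesh 49/34 = 1.4412, internal gear 117/33 = 3.5455.
Overall: 1.4412 × 3.5455 = 5.1096.

5.110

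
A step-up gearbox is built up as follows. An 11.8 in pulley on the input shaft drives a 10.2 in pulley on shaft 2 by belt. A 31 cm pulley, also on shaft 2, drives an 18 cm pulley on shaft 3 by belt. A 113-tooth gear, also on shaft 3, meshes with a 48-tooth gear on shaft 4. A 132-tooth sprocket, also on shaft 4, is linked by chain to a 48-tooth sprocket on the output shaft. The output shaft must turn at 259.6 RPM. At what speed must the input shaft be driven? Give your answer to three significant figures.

Overall ratio R = 0.86441 × 0.58065 × 0.42478 × 0.36364 = 0.077528.
Required input speed = output speed × R = 259.6 × 0.077528 = 20.126 RPM.

20.1 RPM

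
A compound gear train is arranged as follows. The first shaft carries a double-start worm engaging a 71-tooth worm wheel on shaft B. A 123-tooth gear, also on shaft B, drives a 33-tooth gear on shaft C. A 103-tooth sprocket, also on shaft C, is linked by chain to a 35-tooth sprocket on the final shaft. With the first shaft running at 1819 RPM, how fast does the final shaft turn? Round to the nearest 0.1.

562.0 RPM

worm 71/2 = 35.5 → 1819/35.5 = 51.239 RPM
gear mesh 33/123 = 0.26829 → 51.239/0.26829 = 190.98 RPM
chain 35/103 = 0.33981 → 190.98/0.33981 = 562.04 RPM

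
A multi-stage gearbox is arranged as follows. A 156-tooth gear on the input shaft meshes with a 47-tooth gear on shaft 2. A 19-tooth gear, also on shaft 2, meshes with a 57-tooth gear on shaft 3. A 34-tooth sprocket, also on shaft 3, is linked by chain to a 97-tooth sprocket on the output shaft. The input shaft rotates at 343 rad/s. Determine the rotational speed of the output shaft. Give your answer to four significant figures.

133.0 rad/s

the input shaft → shaft 2 (gear mesh, 47/156): 343 ÷ 0.30128 = 1138.5 rad/s
shaft 2 → shaft 3 (gear mesh, 57/19): 1138.5 ÷ 3 = 379.49 rad/s
shaft 3 → the output shaft (chain, 97/34): 379.49 ÷ 2.8529 = 133.02 rad/s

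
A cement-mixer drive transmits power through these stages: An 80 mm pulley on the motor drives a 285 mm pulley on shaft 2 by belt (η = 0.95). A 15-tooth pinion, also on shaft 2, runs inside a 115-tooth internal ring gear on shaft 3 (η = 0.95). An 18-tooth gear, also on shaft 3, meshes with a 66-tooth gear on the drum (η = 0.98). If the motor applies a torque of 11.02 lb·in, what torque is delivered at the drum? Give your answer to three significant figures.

After the belt (285/80): 11.02 × 3.5625 × 0.95 = 37.296 lb·in
After the internal gear (115/15): 37.296 × 7.6667 × 0.95 = 271.64 lb·in
After the gear mesh (66/18): 271.64 × 3.6667 × 0.98 = 976.09 lb·in

976 lb·in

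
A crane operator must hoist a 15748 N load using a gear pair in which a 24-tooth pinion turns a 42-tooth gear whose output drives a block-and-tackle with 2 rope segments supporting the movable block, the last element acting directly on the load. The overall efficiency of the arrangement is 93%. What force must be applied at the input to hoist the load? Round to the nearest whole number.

Gear pair MA = 42/24 = 1.75.
Block-and-tackle MA = number of supporting rope parts = 2.
Combined ideal MA = 1.75 × 2 = 3.5.
Actual MA = 3.5 × 0.93 = 3.255.
Effort = load / actual MA = 15748 / 3.255 = 4838.1 N.

4838 N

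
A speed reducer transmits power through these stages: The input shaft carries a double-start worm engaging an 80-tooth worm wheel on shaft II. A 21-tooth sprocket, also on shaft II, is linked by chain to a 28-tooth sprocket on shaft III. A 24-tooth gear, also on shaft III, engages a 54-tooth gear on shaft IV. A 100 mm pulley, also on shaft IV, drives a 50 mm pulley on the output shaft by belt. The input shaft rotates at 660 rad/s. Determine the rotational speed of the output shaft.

worm 80/2 = 40 → 660/40 = 16.5 rad/s
chain 28/21 = 1.3333 → 16.5/1.3333 = 12.375 rad/s
gear mesh 54/24 = 2.25 → 12.375/2.25 = 5.5 rad/s
belt 50/100 = 0.5 → 5.5/0.5 = 11 rad/s

11 rad/s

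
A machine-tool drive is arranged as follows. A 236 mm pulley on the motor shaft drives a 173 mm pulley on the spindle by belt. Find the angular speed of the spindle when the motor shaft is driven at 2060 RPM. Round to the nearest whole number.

2810 RPM

the motor shaft → the spindle (belt, 173/236): 2060 ÷ 0.73305 = 2810.2 RPM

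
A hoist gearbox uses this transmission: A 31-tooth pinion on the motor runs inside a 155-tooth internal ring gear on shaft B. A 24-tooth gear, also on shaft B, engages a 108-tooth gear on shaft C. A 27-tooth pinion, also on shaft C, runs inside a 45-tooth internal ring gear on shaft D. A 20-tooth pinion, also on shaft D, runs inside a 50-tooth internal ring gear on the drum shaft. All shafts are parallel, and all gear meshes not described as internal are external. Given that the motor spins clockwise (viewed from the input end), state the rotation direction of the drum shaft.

the motor → shaft B: internal mesh, same direction → CW.
shaft B → shaft C: external mesh, 1 reversal → CCW.
shaft C → shaft D: internal mesh, same direction → CCW.
shaft D → the drum shaft: internal mesh, same direction → CCW.
1 reversal in total — an odd number — so the drum shaft turns opposite to the motor.

anticlockwise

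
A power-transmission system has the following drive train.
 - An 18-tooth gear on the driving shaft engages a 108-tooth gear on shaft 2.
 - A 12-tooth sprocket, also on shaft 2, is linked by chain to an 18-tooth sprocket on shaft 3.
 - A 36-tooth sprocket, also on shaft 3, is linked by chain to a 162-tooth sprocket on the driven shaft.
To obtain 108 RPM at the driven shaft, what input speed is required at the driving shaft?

4374 RPM

Overall ratio R = 6 × 1.5 × 4.5 = 40.5.
Required input speed = output speed × R = 108 × 40.5 = 4374 RPM.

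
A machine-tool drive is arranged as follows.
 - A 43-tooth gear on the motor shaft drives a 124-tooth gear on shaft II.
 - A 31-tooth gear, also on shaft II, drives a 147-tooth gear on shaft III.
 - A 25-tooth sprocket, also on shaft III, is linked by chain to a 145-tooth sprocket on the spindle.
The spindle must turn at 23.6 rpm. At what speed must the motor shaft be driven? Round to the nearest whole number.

1872 rpm

Overall ratio R = 2.8837 × 4.7419 × 5.8 = 79.312.
Required input speed = output speed × R = 23.6 × 79.312 = 1871.8 rpm.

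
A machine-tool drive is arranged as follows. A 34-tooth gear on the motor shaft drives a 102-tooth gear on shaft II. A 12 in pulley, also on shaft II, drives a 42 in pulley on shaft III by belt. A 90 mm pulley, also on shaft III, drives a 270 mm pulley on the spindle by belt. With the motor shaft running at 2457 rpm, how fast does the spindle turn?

78 rpm

gear mesh 102/34 = 3 → 2457/3 = 819 rpm
belt 42/12 = 3.5 → 819/3.5 = 234 rpm
belt 270/90 = 3 → 234/3 = 78 rpm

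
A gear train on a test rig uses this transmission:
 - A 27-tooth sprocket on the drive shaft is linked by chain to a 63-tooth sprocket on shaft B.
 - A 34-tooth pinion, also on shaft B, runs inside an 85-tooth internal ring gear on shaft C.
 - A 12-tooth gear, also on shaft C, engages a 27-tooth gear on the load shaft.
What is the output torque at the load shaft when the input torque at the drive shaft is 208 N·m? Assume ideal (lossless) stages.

2730 N·m

chain 63/27 = 2.3333 → τ = 208·2.3333 = 485.33 N·m
internal gear 85/34 = 2.5 → τ = 485.33·2.5 = 1213.3 N·m
gear mesh 27/12 = 2.25 → τ = 1213.3·2.25 = 2730 N·m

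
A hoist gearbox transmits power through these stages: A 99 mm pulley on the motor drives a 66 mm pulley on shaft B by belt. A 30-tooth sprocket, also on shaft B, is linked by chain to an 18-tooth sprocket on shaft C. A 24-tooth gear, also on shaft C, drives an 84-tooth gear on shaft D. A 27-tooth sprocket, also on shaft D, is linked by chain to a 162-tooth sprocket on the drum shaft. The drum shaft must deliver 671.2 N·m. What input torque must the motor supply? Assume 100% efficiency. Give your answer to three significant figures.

Overall ratio R = 0.66667 × 0.6 × 3.5 × 6 = 8.4.
Input torque = output torque / R = 671.2 / 8.4 = 79.905 N·m.

79.9 N·m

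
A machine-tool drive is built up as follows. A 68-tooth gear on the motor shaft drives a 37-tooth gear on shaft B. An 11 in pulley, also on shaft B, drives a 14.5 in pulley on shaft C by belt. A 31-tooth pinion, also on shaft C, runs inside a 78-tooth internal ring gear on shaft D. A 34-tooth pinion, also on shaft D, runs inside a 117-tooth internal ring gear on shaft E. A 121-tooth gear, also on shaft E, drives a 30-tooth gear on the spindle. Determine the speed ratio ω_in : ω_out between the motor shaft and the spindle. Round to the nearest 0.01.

Each stage contributes driven/driver: gear mesh 37/68 = 0.54412, belt 14.5/11 = 1.3182, internal gear 78/31 = 2.5161, internal gear 117/34 = 3.4412, gear mesh 30/121 = 0.24793.
Overall: 0.54412 × 1.3182 × 2.5161 × 3.4412 × 0.24793 = 1.5397.

1.54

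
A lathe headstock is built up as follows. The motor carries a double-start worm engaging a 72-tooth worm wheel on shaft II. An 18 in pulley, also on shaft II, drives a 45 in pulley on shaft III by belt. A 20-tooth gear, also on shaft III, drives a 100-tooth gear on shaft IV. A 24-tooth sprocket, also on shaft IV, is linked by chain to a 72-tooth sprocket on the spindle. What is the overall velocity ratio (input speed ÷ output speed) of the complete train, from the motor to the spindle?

Each stage contributes driven/driver: worm 72/2 = 36, belt 45/18 = 2.5, gear mesh 100/20 = 5, chain 72/24 = 3.
Overall: 36 × 2.5 × 5 × 3 = 1350.

1350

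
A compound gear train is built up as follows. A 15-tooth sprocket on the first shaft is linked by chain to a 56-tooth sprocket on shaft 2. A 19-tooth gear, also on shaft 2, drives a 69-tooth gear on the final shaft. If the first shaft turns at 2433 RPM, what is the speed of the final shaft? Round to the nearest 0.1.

Chain: ratio = 56/15 = 3.7333, so shaft 2 turns at 2433 / 3.7333 = 651.7 RPM.
Gear mesh: ratio = 69/19 = 3.6316, so the final shaft turns at 651.7 / 3.6316 = 179.45 RPM.

179.5 RPM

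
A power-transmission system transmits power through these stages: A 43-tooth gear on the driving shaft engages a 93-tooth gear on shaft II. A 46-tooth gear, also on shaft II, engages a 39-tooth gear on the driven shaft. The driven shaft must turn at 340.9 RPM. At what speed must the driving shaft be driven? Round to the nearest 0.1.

Overall ratio R = 2.1628 × 0.84783 = 1.8337.
Required input speed = output speed × R = 340.9 × 1.8337 = 625.1 RPM.

625.1 RPM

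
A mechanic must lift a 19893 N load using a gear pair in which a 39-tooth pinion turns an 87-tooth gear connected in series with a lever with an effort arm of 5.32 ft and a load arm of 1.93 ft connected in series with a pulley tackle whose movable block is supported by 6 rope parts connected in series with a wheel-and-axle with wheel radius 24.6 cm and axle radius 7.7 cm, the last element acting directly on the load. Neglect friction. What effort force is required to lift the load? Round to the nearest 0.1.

168.8 N

Gear pair MA = 87/39 = 2.2308.
Lever MA = effort arm / load arm = 5.32/1.93 = 2.7565.
Block-and-tackle MA = number of supporting rope parts = 6.
Wheel-and-axle MA = R/r = 24.6/7.7 = 3.1948.
Combined ideal MA = 2.2308 × 2.7565 × 6 × 3.1948 = 117.87.
Effort = load / MA = 19893 / 117.87 = 168.77 N.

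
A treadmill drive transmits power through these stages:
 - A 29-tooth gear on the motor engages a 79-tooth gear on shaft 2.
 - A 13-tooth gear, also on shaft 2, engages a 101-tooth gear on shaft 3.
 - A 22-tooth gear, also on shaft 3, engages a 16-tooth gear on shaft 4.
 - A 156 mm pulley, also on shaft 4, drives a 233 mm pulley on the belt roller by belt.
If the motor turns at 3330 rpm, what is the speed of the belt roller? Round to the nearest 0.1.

144.8 rpm

Gear mesh: ratio = 79/29 = 2.7241, so shaft 2 turns at 3330 / 2.7241 = 1222.4 rpm.
Gear mesh: ratio = 101/13 = 7.7692, so shaft 3 turns at 1222.4 / 7.7692 = 157.34 rpm.
Gear mesh: ratio = 16/22 = 0.72727, so shaft 4 turns at 157.34 / 0.72727 = 216.34 rpm.
Belt: ratio = 233/156 = 1.4936, so the belt roller turns at 216.34 / 1.4936 = 144.85 rpm.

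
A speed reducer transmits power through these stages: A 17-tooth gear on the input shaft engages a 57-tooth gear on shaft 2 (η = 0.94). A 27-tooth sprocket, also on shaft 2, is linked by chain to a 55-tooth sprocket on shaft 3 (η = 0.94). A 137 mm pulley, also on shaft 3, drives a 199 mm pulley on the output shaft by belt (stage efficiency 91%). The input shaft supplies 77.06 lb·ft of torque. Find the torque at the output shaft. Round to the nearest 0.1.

614.7 lb·ft

Gear mesh: ratio = 57/17 = 3.3529; torque at shaft 2 = 77.06 × 3.3529 × 0.94 = 242.87 lb·ft.
Chain: ratio = 55/27 = 2.037; torque at shaft 3 = 242.87 × 2.037 × 0.94 = 465.06 lb·ft.
Belt: ratio = 199/137 = 1.4526; torque at the output shaft = 465.06 × 1.4526 × 0.91 = 614.73 lb·ft.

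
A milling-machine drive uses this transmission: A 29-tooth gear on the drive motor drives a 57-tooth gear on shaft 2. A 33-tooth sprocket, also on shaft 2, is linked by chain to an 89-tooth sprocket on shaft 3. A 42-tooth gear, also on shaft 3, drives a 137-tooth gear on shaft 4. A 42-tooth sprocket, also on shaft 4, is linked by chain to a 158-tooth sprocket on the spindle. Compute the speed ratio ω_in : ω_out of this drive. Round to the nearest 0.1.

65.0

Each stage contributes driven/driver: gear mesh 57/29 = 1.9655, chain 89/33 = 2.697, gear mesh 137/42 = 3.2619, chain 158/42 = 3.7619.
Overall: 1.9655 × 2.697 × 3.2619 × 3.7619 = 65.048.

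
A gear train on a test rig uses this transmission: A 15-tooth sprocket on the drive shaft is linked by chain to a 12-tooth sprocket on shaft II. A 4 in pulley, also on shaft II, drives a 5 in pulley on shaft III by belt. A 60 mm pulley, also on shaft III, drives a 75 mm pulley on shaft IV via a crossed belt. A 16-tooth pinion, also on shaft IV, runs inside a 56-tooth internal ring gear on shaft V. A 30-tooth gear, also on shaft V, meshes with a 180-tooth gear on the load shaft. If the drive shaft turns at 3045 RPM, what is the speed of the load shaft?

chain 12/15 = 0.8 → 3045/0.8 = 3806.2 RPM
belt 5/4 = 1.25 → 3806.2/1.25 = 3045 RPM
belt 75/60 = 1.25 → 3045/1.25 = 2436 RPM
internal gear 56/16 = 3.5 → 2436/3.5 = 696 RPM
gear mesh 180/30 = 6 → 696/6 = 116 RPM

116 RPM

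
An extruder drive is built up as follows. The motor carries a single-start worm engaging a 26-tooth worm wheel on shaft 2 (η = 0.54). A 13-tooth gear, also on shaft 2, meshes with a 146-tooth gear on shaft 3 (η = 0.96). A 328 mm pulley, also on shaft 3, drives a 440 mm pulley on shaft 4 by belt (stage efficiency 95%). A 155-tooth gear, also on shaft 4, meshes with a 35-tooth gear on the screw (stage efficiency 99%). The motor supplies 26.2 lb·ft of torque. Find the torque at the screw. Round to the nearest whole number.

1130 lb·ft

After the worm (26/1): 26.2 × 26 × 0.54 = 367.85 lb·ft
After the gear mesh (146/13): 367.85 × 11.231 × 0.96 = 3966 lb·ft
After the belt (440/328): 3966 × 1.3415 × 0.95 = 5054.2 lb·ft
After the gear mesh (35/155): 5054.2 × 0.22581 × 0.99 = 1129.9 lb·ft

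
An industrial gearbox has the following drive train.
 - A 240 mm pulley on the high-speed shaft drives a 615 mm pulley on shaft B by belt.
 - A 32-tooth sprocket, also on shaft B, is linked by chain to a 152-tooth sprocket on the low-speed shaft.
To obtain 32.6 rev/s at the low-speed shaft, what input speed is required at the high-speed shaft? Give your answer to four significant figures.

Overall ratio R = 2.5625 × 4.75 = 12.172.
Required input speed = output speed × R = 32.6 × 12.172 = 396.8 rev/s.

396.8 rev/s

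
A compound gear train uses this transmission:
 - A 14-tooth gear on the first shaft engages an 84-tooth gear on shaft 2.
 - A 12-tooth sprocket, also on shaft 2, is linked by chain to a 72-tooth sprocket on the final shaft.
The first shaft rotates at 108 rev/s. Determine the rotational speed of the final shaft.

3 rev/s

gear mesh 84/14 = 6 → 108/6 = 18 rev/s
chain 72/12 = 6 → 18/6 = 3 rev/s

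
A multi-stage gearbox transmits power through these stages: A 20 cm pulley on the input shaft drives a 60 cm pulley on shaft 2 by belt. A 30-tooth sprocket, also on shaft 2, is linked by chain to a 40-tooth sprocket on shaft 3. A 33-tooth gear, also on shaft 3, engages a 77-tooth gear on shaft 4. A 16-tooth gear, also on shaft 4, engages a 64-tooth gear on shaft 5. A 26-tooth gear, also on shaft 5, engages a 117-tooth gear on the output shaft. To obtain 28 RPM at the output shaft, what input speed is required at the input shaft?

Overall ratio R = 3 × 1.3333 × 2.3333 × 4 × 4.5 = 168.
Required input speed = output speed × R = 28 × 168 = 4704 RPM.

4704 RPM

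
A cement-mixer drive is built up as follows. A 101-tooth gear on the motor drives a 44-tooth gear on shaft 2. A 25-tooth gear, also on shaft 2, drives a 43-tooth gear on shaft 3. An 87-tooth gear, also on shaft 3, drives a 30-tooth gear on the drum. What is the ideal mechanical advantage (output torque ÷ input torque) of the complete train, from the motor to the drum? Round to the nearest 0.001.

Each stage contributes driven/driver: gear mesh 44/101 = 0.43564, gear mesh 43/25 = 1.72, gear mesh 30/87 = 0.34483.
Overall: 0.43564 × 1.72 × 0.34483 = 0.25838.

0.258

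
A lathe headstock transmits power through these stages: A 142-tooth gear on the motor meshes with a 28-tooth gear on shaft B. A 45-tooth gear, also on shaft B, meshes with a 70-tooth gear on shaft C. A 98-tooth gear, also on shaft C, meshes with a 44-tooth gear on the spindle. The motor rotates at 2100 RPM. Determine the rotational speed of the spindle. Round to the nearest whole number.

gear mesh 28/142 = 0.19718 → 2100/0.19718 = 10650 RPM
gear mesh 70/45 = 1.5556 → 10650/1.5556 = 6846.4 RPM
gear mesh 44/98 = 0.44898 → 6846.4/0.44898 = 15249 RPM

15249 RPM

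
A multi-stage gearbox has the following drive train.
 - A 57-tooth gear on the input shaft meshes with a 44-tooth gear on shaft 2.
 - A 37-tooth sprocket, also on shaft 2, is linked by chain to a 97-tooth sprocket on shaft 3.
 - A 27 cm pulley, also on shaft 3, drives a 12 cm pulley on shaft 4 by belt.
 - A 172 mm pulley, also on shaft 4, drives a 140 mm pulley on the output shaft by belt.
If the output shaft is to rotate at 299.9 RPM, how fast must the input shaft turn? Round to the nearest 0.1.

219.6 RPM

Overall ratio R = 0.77193 × 2.6216 × 0.44444 × 0.81395 = 0.73209.
Required input speed = output speed × R = 299.9 × 0.73209 = 219.55 RPM.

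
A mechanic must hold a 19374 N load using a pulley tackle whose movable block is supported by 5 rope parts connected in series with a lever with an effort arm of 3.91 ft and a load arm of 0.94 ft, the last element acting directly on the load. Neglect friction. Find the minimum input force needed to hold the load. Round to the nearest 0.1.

931.5 N

Block-and-tackle MA = number of supporting rope parts = 5.
Lever MA = effort arm / load arm = 3.91/0.94 = 4.1596.
Combined ideal MA = 5 × 4.1596 = 20.798.
Effort = load / MA = 19374 / 20.798 = 931.54 N.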